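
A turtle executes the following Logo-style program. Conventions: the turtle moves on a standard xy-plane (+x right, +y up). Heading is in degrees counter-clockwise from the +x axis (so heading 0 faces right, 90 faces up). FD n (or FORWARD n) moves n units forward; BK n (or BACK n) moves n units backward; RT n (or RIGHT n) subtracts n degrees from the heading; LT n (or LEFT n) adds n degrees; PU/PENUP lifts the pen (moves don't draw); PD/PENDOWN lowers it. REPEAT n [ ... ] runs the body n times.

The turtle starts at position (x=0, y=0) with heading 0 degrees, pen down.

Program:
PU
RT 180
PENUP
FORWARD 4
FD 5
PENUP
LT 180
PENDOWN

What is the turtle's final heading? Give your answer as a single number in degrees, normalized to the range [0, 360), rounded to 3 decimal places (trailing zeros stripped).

Answer: 0

Derivation:
Executing turtle program step by step:
Start: pos=(0,0), heading=0, pen down
PU: pen up
RT 180: heading 0 -> 180
PU: pen up
FD 4: (0,0) -> (-4,0) [heading=180, move]
FD 5: (-4,0) -> (-9,0) [heading=180, move]
PU: pen up
LT 180: heading 180 -> 0
PD: pen down
Final: pos=(-9,0), heading=0, 0 segment(s) drawn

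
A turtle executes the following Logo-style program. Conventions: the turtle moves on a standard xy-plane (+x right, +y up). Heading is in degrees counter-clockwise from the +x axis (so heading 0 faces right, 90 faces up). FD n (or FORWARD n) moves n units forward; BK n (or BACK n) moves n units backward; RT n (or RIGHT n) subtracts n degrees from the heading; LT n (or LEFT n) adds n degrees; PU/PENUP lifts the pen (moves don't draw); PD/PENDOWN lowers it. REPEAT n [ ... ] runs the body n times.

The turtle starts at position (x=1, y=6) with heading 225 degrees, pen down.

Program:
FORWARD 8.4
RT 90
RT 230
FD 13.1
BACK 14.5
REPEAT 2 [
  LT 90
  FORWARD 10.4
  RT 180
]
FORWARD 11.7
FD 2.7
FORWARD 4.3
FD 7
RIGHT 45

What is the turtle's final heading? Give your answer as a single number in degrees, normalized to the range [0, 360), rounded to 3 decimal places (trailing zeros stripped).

Answer: 40

Derivation:
Executing turtle program step by step:
Start: pos=(1,6), heading=225, pen down
FD 8.4: (1,6) -> (-4.94,0.06) [heading=225, draw]
RT 90: heading 225 -> 135
RT 230: heading 135 -> 265
FD 13.1: (-4.94,0.06) -> (-6.081,-12.99) [heading=265, draw]
BK 14.5: (-6.081,-12.99) -> (-4.818,1.455) [heading=265, draw]
REPEAT 2 [
  -- iteration 1/2 --
  LT 90: heading 265 -> 355
  FD 10.4: (-4.818,1.455) -> (5.543,0.549) [heading=355, draw]
  RT 180: heading 355 -> 175
  -- iteration 2/2 --
  LT 90: heading 175 -> 265
  FD 10.4: (5.543,0.549) -> (4.636,-9.812) [heading=265, draw]
  RT 180: heading 265 -> 85
]
FD 11.7: (4.636,-9.812) -> (5.656,1.844) [heading=85, draw]
FD 2.7: (5.656,1.844) -> (5.891,4.533) [heading=85, draw]
FD 4.3: (5.891,4.533) -> (6.266,8.817) [heading=85, draw]
FD 7: (6.266,8.817) -> (6.876,15.79) [heading=85, draw]
RT 45: heading 85 -> 40
Final: pos=(6.876,15.79), heading=40, 9 segment(s) drawn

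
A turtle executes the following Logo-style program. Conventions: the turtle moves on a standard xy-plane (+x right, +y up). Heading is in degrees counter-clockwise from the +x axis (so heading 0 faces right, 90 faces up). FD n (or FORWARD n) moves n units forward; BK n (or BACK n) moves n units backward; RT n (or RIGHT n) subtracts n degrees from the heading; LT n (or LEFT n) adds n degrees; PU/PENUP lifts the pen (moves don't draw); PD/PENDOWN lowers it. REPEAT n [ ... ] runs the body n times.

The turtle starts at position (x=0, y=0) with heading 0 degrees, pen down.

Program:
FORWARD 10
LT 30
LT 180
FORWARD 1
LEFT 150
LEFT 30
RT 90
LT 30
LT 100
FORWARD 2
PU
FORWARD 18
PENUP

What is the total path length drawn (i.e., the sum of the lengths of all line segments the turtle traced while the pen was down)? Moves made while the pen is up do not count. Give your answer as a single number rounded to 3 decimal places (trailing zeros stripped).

Executing turtle program step by step:
Start: pos=(0,0), heading=0, pen down
FD 10: (0,0) -> (10,0) [heading=0, draw]
LT 30: heading 0 -> 30
LT 180: heading 30 -> 210
FD 1: (10,0) -> (9.134,-0.5) [heading=210, draw]
LT 150: heading 210 -> 0
LT 30: heading 0 -> 30
RT 90: heading 30 -> 300
LT 30: heading 300 -> 330
LT 100: heading 330 -> 70
FD 2: (9.134,-0.5) -> (9.818,1.379) [heading=70, draw]
PU: pen up
FD 18: (9.818,1.379) -> (15.974,18.294) [heading=70, move]
PU: pen up
Final: pos=(15.974,18.294), heading=70, 3 segment(s) drawn

Segment lengths:
  seg 1: (0,0) -> (10,0), length = 10
  seg 2: (10,0) -> (9.134,-0.5), length = 1
  seg 3: (9.134,-0.5) -> (9.818,1.379), length = 2
Total = 13

Answer: 13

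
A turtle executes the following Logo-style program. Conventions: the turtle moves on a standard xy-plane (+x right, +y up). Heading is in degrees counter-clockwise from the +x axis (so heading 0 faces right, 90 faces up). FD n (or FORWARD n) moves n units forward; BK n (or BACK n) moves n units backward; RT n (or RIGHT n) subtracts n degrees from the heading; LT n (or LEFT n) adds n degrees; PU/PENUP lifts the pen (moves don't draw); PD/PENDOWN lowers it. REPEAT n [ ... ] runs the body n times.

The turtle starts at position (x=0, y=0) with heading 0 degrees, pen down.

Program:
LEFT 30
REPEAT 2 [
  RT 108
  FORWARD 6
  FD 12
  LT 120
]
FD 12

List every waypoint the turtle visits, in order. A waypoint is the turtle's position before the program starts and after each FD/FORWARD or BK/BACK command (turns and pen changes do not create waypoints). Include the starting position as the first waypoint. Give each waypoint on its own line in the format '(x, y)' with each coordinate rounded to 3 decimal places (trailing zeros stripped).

Answer: (0, 0)
(1.247, -5.869)
(3.742, -17.607)
(6.183, -23.088)
(11.064, -34.05)
(18.117, -24.342)

Derivation:
Executing turtle program step by step:
Start: pos=(0,0), heading=0, pen down
LT 30: heading 0 -> 30
REPEAT 2 [
  -- iteration 1/2 --
  RT 108: heading 30 -> 282
  FD 6: (0,0) -> (1.247,-5.869) [heading=282, draw]
  FD 12: (1.247,-5.869) -> (3.742,-17.607) [heading=282, draw]
  LT 120: heading 282 -> 42
  -- iteration 2/2 --
  RT 108: heading 42 -> 294
  FD 6: (3.742,-17.607) -> (6.183,-23.088) [heading=294, draw]
  FD 12: (6.183,-23.088) -> (11.064,-34.05) [heading=294, draw]
  LT 120: heading 294 -> 54
]
FD 12: (11.064,-34.05) -> (18.117,-24.342) [heading=54, draw]
Final: pos=(18.117,-24.342), heading=54, 5 segment(s) drawn
Waypoints (6 total):
(0, 0)
(1.247, -5.869)
(3.742, -17.607)
(6.183, -23.088)
(11.064, -34.05)
(18.117, -24.342)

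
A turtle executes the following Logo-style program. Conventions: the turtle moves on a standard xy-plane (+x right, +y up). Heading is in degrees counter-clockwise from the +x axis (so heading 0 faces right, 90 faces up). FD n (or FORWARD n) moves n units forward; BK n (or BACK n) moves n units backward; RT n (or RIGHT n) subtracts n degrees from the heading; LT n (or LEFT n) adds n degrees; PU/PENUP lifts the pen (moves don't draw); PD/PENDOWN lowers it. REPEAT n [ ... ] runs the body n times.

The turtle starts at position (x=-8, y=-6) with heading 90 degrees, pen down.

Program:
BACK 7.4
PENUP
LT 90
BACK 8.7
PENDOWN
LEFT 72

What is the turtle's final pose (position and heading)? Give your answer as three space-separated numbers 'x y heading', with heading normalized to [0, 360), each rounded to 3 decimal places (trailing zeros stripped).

Executing turtle program step by step:
Start: pos=(-8,-6), heading=90, pen down
BK 7.4: (-8,-6) -> (-8,-13.4) [heading=90, draw]
PU: pen up
LT 90: heading 90 -> 180
BK 8.7: (-8,-13.4) -> (0.7,-13.4) [heading=180, move]
PD: pen down
LT 72: heading 180 -> 252
Final: pos=(0.7,-13.4), heading=252, 1 segment(s) drawn

Answer: 0.7 -13.4 252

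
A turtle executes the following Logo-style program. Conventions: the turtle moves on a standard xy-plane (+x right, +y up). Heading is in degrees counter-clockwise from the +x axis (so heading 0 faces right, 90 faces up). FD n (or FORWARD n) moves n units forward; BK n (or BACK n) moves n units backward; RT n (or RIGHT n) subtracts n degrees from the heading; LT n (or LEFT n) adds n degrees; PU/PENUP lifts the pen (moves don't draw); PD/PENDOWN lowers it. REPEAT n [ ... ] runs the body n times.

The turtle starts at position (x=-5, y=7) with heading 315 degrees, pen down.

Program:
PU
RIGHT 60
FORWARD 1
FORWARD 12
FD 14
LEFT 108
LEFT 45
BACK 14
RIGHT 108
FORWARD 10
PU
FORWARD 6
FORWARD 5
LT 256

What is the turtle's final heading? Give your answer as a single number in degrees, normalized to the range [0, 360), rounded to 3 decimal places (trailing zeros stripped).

Answer: 196

Derivation:
Executing turtle program step by step:
Start: pos=(-5,7), heading=315, pen down
PU: pen up
RT 60: heading 315 -> 255
FD 1: (-5,7) -> (-5.259,6.034) [heading=255, move]
FD 12: (-5.259,6.034) -> (-8.365,-5.557) [heading=255, move]
FD 14: (-8.365,-5.557) -> (-11.988,-19.08) [heading=255, move]
LT 108: heading 255 -> 3
LT 45: heading 3 -> 48
BK 14: (-11.988,-19.08) -> (-21.356,-29.484) [heading=48, move]
RT 108: heading 48 -> 300
FD 10: (-21.356,-29.484) -> (-16.356,-38.144) [heading=300, move]
PU: pen up
FD 6: (-16.356,-38.144) -> (-13.356,-43.34) [heading=300, move]
FD 5: (-13.356,-43.34) -> (-10.856,-47.671) [heading=300, move]
LT 256: heading 300 -> 196
Final: pos=(-10.856,-47.671), heading=196, 0 segment(s) drawn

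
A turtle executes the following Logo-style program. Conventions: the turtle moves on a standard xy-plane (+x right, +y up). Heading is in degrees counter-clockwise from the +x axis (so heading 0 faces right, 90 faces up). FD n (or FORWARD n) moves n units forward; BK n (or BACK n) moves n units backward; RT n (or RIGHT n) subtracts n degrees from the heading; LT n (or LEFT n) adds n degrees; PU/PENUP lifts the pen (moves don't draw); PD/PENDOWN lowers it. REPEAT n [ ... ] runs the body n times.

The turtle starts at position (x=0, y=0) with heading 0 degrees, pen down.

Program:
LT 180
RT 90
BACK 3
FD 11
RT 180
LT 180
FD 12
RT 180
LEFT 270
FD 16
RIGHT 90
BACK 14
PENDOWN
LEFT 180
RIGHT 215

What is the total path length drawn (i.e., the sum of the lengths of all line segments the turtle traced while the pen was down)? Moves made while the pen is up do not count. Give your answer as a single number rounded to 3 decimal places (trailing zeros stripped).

Answer: 56

Derivation:
Executing turtle program step by step:
Start: pos=(0,0), heading=0, pen down
LT 180: heading 0 -> 180
RT 90: heading 180 -> 90
BK 3: (0,0) -> (0,-3) [heading=90, draw]
FD 11: (0,-3) -> (0,8) [heading=90, draw]
RT 180: heading 90 -> 270
LT 180: heading 270 -> 90
FD 12: (0,8) -> (0,20) [heading=90, draw]
RT 180: heading 90 -> 270
LT 270: heading 270 -> 180
FD 16: (0,20) -> (-16,20) [heading=180, draw]
RT 90: heading 180 -> 90
BK 14: (-16,20) -> (-16,6) [heading=90, draw]
PD: pen down
LT 180: heading 90 -> 270
RT 215: heading 270 -> 55
Final: pos=(-16,6), heading=55, 5 segment(s) drawn

Segment lengths:
  seg 1: (0,0) -> (0,-3), length = 3
  seg 2: (0,-3) -> (0,8), length = 11
  seg 3: (0,8) -> (0,20), length = 12
  seg 4: (0,20) -> (-16,20), length = 16
  seg 5: (-16,20) -> (-16,6), length = 14
Total = 56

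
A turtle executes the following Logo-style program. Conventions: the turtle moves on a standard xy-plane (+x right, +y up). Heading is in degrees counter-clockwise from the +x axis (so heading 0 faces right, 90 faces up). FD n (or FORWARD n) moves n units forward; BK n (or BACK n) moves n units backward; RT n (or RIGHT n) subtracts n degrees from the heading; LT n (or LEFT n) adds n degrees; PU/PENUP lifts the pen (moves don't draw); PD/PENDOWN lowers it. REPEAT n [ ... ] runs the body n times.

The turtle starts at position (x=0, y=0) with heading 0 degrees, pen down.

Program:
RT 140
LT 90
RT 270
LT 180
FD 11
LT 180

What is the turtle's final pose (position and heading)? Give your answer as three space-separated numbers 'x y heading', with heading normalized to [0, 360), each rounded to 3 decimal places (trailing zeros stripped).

Answer: -8.426 -7.071 40

Derivation:
Executing turtle program step by step:
Start: pos=(0,0), heading=0, pen down
RT 140: heading 0 -> 220
LT 90: heading 220 -> 310
RT 270: heading 310 -> 40
LT 180: heading 40 -> 220
FD 11: (0,0) -> (-8.426,-7.071) [heading=220, draw]
LT 180: heading 220 -> 40
Final: pos=(-8.426,-7.071), heading=40, 1 segment(s) drawn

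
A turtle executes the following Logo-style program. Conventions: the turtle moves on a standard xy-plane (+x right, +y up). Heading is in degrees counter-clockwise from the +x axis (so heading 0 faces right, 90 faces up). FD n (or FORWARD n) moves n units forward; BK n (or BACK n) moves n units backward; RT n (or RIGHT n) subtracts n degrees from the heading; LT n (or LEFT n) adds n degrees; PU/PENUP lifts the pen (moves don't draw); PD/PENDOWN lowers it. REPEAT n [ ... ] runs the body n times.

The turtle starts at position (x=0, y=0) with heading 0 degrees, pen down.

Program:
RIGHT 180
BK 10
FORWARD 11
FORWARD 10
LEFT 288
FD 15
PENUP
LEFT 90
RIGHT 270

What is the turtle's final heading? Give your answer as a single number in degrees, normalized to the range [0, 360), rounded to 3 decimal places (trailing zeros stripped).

Executing turtle program step by step:
Start: pos=(0,0), heading=0, pen down
RT 180: heading 0 -> 180
BK 10: (0,0) -> (10,0) [heading=180, draw]
FD 11: (10,0) -> (-1,0) [heading=180, draw]
FD 10: (-1,0) -> (-11,0) [heading=180, draw]
LT 288: heading 180 -> 108
FD 15: (-11,0) -> (-15.635,14.266) [heading=108, draw]
PU: pen up
LT 90: heading 108 -> 198
RT 270: heading 198 -> 288
Final: pos=(-15.635,14.266), heading=288, 4 segment(s) drawn

Answer: 288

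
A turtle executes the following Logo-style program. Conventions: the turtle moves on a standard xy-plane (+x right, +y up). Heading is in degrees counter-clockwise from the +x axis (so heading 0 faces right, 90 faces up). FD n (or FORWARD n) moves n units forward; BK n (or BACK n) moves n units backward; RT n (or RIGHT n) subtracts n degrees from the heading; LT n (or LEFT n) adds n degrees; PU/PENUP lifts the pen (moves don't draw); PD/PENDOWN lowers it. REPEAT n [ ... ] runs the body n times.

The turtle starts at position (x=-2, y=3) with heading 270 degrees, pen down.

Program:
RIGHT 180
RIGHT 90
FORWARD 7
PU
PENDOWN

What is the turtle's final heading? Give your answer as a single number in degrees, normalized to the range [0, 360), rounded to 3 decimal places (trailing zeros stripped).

Answer: 0

Derivation:
Executing turtle program step by step:
Start: pos=(-2,3), heading=270, pen down
RT 180: heading 270 -> 90
RT 90: heading 90 -> 0
FD 7: (-2,3) -> (5,3) [heading=0, draw]
PU: pen up
PD: pen down
Final: pos=(5,3), heading=0, 1 segment(s) drawn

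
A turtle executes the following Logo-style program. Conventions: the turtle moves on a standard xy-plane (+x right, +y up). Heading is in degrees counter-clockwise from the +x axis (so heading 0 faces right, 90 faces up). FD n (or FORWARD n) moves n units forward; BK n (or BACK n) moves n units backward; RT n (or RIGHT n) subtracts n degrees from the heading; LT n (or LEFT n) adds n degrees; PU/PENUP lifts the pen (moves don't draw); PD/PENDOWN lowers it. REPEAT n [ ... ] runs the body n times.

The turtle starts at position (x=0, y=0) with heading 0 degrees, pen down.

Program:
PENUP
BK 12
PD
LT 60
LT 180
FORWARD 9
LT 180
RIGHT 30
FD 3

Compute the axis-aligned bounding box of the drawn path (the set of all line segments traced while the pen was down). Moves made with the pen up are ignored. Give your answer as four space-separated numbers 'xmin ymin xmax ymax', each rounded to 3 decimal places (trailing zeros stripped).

Executing turtle program step by step:
Start: pos=(0,0), heading=0, pen down
PU: pen up
BK 12: (0,0) -> (-12,0) [heading=0, move]
PD: pen down
LT 60: heading 0 -> 60
LT 180: heading 60 -> 240
FD 9: (-12,0) -> (-16.5,-7.794) [heading=240, draw]
LT 180: heading 240 -> 60
RT 30: heading 60 -> 30
FD 3: (-16.5,-7.794) -> (-13.902,-6.294) [heading=30, draw]
Final: pos=(-13.902,-6.294), heading=30, 2 segment(s) drawn

Segment endpoints: x in {-16.5, -13.902, -12}, y in {-7.794, -6.294, 0}
xmin=-16.5, ymin=-7.794, xmax=-12, ymax=0

Answer: -16.5 -7.794 -12 0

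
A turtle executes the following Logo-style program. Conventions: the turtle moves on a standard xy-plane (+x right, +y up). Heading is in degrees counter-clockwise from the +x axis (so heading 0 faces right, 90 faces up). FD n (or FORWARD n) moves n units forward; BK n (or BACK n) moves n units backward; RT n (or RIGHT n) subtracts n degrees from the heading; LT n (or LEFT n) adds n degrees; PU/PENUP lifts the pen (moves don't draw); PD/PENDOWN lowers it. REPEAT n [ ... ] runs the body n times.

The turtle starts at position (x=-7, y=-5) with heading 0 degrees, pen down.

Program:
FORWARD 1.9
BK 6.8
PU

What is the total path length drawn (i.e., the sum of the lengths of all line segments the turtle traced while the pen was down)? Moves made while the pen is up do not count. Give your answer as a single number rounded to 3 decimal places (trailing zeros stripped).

Executing turtle program step by step:
Start: pos=(-7,-5), heading=0, pen down
FD 1.9: (-7,-5) -> (-5.1,-5) [heading=0, draw]
BK 6.8: (-5.1,-5) -> (-11.9,-5) [heading=0, draw]
PU: pen up
Final: pos=(-11.9,-5), heading=0, 2 segment(s) drawn

Segment lengths:
  seg 1: (-7,-5) -> (-5.1,-5), length = 1.9
  seg 2: (-5.1,-5) -> (-11.9,-5), length = 6.8
Total = 8.7

Answer: 8.7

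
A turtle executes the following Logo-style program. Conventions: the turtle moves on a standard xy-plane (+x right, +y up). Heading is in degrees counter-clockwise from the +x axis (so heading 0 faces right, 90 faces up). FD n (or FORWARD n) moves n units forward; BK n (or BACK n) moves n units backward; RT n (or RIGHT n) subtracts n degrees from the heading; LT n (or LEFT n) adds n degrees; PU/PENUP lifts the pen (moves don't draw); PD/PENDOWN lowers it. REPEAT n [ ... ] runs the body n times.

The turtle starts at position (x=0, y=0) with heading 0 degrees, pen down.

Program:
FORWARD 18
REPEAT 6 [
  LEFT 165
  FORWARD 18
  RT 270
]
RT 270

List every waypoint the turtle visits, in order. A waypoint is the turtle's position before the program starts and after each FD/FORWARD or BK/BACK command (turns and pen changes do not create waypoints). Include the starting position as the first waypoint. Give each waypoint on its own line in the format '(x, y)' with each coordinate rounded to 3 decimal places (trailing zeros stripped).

Executing turtle program step by step:
Start: pos=(0,0), heading=0, pen down
FD 18: (0,0) -> (18,0) [heading=0, draw]
REPEAT 6 [
  -- iteration 1/6 --
  LT 165: heading 0 -> 165
  FD 18: (18,0) -> (0.613,4.659) [heading=165, draw]
  RT 270: heading 165 -> 255
  -- iteration 2/6 --
  LT 165: heading 255 -> 60
  FD 18: (0.613,4.659) -> (9.613,20.247) [heading=60, draw]
  RT 270: heading 60 -> 150
  -- iteration 3/6 --
  LT 165: heading 150 -> 315
  FD 18: (9.613,20.247) -> (22.341,7.519) [heading=315, draw]
  RT 270: heading 315 -> 45
  -- iteration 4/6 --
  LT 165: heading 45 -> 210
  FD 18: (22.341,7.519) -> (6.753,-1.481) [heading=210, draw]
  RT 270: heading 210 -> 300
  -- iteration 5/6 --
  LT 165: heading 300 -> 105
  FD 18: (6.753,-1.481) -> (2.094,15.906) [heading=105, draw]
  RT 270: heading 105 -> 195
  -- iteration 6/6 --
  LT 165: heading 195 -> 0
  FD 18: (2.094,15.906) -> (20.094,15.906) [heading=0, draw]
  RT 270: heading 0 -> 90
]
RT 270: heading 90 -> 180
Final: pos=(20.094,15.906), heading=180, 7 segment(s) drawn
Waypoints (8 total):
(0, 0)
(18, 0)
(0.613, 4.659)
(9.613, 20.247)
(22.341, 7.519)
(6.753, -1.481)
(2.094, 15.906)
(20.094, 15.906)

Answer: (0, 0)
(18, 0)
(0.613, 4.659)
(9.613, 20.247)
(22.341, 7.519)
(6.753, -1.481)
(2.094, 15.906)
(20.094, 15.906)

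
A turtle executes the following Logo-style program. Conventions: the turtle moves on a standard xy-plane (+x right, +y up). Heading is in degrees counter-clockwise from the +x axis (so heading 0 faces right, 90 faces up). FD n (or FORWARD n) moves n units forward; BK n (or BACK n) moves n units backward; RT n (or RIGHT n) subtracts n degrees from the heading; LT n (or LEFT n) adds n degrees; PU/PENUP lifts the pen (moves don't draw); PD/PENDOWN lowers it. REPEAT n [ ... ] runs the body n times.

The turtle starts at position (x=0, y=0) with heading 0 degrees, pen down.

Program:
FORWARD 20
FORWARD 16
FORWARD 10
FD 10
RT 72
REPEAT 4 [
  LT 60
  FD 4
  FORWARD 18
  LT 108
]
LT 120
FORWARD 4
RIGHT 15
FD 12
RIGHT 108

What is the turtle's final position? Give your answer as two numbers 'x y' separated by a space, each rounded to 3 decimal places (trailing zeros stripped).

Executing turtle program step by step:
Start: pos=(0,0), heading=0, pen down
FD 20: (0,0) -> (20,0) [heading=0, draw]
FD 16: (20,0) -> (36,0) [heading=0, draw]
FD 10: (36,0) -> (46,0) [heading=0, draw]
FD 10: (46,0) -> (56,0) [heading=0, draw]
RT 72: heading 0 -> 288
REPEAT 4 [
  -- iteration 1/4 --
  LT 60: heading 288 -> 348
  FD 4: (56,0) -> (59.913,-0.832) [heading=348, draw]
  FD 18: (59.913,-0.832) -> (77.519,-4.574) [heading=348, draw]
  LT 108: heading 348 -> 96
  -- iteration 2/4 --
  LT 60: heading 96 -> 156
  FD 4: (77.519,-4.574) -> (73.865,-2.947) [heading=156, draw]
  FD 18: (73.865,-2.947) -> (57.421,4.374) [heading=156, draw]
  LT 108: heading 156 -> 264
  -- iteration 3/4 --
  LT 60: heading 264 -> 324
  FD 4: (57.421,4.374) -> (60.657,2.023) [heading=324, draw]
  FD 18: (60.657,2.023) -> (75.22,-8.557) [heading=324, draw]
  LT 108: heading 324 -> 72
  -- iteration 4/4 --
  LT 60: heading 72 -> 132
  FD 4: (75.22,-8.557) -> (72.543,-5.585) [heading=132, draw]
  FD 18: (72.543,-5.585) -> (60.499,7.792) [heading=132, draw]
  LT 108: heading 132 -> 240
]
LT 120: heading 240 -> 0
FD 4: (60.499,7.792) -> (64.499,7.792) [heading=0, draw]
RT 15: heading 0 -> 345
FD 12: (64.499,7.792) -> (76.09,4.686) [heading=345, draw]
RT 108: heading 345 -> 237
Final: pos=(76.09,4.686), heading=237, 14 segment(s) drawn

Answer: 76.09 4.686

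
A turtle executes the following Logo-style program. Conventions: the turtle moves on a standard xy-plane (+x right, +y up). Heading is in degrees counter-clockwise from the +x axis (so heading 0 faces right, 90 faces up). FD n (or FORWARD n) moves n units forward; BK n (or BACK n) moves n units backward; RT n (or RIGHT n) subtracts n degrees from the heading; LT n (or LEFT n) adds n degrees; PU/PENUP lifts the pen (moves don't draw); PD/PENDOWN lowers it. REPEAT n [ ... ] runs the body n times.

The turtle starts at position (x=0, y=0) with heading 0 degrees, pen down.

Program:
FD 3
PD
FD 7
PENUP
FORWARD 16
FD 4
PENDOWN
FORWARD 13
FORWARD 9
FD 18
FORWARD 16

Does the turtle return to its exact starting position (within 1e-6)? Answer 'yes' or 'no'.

Executing turtle program step by step:
Start: pos=(0,0), heading=0, pen down
FD 3: (0,0) -> (3,0) [heading=0, draw]
PD: pen down
FD 7: (3,0) -> (10,0) [heading=0, draw]
PU: pen up
FD 16: (10,0) -> (26,0) [heading=0, move]
FD 4: (26,0) -> (30,0) [heading=0, move]
PD: pen down
FD 13: (30,0) -> (43,0) [heading=0, draw]
FD 9: (43,0) -> (52,0) [heading=0, draw]
FD 18: (52,0) -> (70,0) [heading=0, draw]
FD 16: (70,0) -> (86,0) [heading=0, draw]
Final: pos=(86,0), heading=0, 6 segment(s) drawn

Start position: (0, 0)
Final position: (86, 0)
Distance = 86; >= 1e-6 -> NOT closed

Answer: no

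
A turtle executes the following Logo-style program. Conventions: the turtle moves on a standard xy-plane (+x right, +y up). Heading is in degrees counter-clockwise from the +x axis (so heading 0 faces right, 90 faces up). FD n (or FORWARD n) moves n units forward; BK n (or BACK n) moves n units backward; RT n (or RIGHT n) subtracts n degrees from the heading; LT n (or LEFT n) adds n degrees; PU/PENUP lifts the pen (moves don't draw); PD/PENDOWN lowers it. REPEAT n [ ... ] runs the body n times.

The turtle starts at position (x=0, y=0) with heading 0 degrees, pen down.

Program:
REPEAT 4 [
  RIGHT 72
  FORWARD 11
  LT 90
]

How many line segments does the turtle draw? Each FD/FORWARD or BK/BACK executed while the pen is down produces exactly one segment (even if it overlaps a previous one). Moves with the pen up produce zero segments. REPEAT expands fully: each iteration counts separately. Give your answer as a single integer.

Answer: 4

Derivation:
Executing turtle program step by step:
Start: pos=(0,0), heading=0, pen down
REPEAT 4 [
  -- iteration 1/4 --
  RT 72: heading 0 -> 288
  FD 11: (0,0) -> (3.399,-10.462) [heading=288, draw]
  LT 90: heading 288 -> 18
  -- iteration 2/4 --
  RT 72: heading 18 -> 306
  FD 11: (3.399,-10.462) -> (9.865,-19.361) [heading=306, draw]
  LT 90: heading 306 -> 36
  -- iteration 3/4 --
  RT 72: heading 36 -> 324
  FD 11: (9.865,-19.361) -> (18.764,-25.826) [heading=324, draw]
  LT 90: heading 324 -> 54
  -- iteration 4/4 --
  RT 72: heading 54 -> 342
  FD 11: (18.764,-25.826) -> (29.226,-29.226) [heading=342, draw]
  LT 90: heading 342 -> 72
]
Final: pos=(29.226,-29.226), heading=72, 4 segment(s) drawn
Segments drawn: 4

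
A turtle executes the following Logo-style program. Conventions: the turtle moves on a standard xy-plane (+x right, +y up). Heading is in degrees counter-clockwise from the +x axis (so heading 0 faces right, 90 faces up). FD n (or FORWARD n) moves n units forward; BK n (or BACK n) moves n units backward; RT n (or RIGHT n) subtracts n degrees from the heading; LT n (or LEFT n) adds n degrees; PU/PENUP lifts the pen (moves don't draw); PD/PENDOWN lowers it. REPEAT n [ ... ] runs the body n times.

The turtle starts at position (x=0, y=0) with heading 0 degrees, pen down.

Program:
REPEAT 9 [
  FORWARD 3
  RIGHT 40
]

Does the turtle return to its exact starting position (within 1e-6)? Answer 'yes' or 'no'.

Answer: yes

Derivation:
Executing turtle program step by step:
Start: pos=(0,0), heading=0, pen down
REPEAT 9 [
  -- iteration 1/9 --
  FD 3: (0,0) -> (3,0) [heading=0, draw]
  RT 40: heading 0 -> 320
  -- iteration 2/9 --
  FD 3: (3,0) -> (5.298,-1.928) [heading=320, draw]
  RT 40: heading 320 -> 280
  -- iteration 3/9 --
  FD 3: (5.298,-1.928) -> (5.819,-4.883) [heading=280, draw]
  RT 40: heading 280 -> 240
  -- iteration 4/9 --
  FD 3: (5.819,-4.883) -> (4.319,-7.481) [heading=240, draw]
  RT 40: heading 240 -> 200
  -- iteration 5/9 --
  FD 3: (4.319,-7.481) -> (1.5,-8.507) [heading=200, draw]
  RT 40: heading 200 -> 160
  -- iteration 6/9 --
  FD 3: (1.5,-8.507) -> (-1.319,-7.481) [heading=160, draw]
  RT 40: heading 160 -> 120
  -- iteration 7/9 --
  FD 3: (-1.319,-7.481) -> (-2.819,-4.883) [heading=120, draw]
  RT 40: heading 120 -> 80
  -- iteration 8/9 --
  FD 3: (-2.819,-4.883) -> (-2.298,-1.928) [heading=80, draw]
  RT 40: heading 80 -> 40
  -- iteration 9/9 --
  FD 3: (-2.298,-1.928) -> (0,0) [heading=40, draw]
  RT 40: heading 40 -> 0
]
Final: pos=(0,0), heading=0, 9 segment(s) drawn

Start position: (0, 0)
Final position: (0, 0)
Distance = 0; < 1e-6 -> CLOSED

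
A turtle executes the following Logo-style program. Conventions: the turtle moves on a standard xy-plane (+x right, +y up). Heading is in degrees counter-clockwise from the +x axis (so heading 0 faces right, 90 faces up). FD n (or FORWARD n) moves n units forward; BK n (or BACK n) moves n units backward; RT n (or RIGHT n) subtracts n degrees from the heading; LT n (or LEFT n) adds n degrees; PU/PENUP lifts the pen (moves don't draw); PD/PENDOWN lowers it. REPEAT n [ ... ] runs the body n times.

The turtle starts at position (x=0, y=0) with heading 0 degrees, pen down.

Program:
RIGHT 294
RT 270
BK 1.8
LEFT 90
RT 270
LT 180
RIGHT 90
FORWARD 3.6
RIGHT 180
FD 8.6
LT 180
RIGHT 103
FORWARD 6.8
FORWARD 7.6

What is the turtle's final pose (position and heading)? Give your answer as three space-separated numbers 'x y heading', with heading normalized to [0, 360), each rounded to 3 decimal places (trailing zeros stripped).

Executing turtle program step by step:
Start: pos=(0,0), heading=0, pen down
RT 294: heading 0 -> 66
RT 270: heading 66 -> 156
BK 1.8: (0,0) -> (1.644,-0.732) [heading=156, draw]
LT 90: heading 156 -> 246
RT 270: heading 246 -> 336
LT 180: heading 336 -> 156
RT 90: heading 156 -> 66
FD 3.6: (1.644,-0.732) -> (3.109,2.557) [heading=66, draw]
RT 180: heading 66 -> 246
FD 8.6: (3.109,2.557) -> (-0.389,-5.3) [heading=246, draw]
LT 180: heading 246 -> 66
RT 103: heading 66 -> 323
FD 6.8: (-0.389,-5.3) -> (5.041,-9.392) [heading=323, draw]
FD 7.6: (5.041,-9.392) -> (11.111,-13.966) [heading=323, draw]
Final: pos=(11.111,-13.966), heading=323, 5 segment(s) drawn

Answer: 11.111 -13.966 323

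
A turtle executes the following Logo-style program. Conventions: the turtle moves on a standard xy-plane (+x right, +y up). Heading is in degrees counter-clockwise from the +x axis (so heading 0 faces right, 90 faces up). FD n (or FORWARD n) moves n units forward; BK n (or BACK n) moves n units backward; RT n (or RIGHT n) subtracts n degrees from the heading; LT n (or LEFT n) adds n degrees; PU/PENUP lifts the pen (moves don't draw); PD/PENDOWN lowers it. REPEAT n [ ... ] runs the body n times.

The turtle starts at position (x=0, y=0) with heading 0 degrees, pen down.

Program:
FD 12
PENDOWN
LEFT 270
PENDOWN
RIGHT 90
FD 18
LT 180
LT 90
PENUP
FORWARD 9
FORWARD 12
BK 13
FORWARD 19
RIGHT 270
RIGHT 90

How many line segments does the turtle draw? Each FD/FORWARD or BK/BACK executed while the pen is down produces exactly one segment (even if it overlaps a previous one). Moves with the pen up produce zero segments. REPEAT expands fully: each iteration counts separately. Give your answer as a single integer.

Executing turtle program step by step:
Start: pos=(0,0), heading=0, pen down
FD 12: (0,0) -> (12,0) [heading=0, draw]
PD: pen down
LT 270: heading 0 -> 270
PD: pen down
RT 90: heading 270 -> 180
FD 18: (12,0) -> (-6,0) [heading=180, draw]
LT 180: heading 180 -> 0
LT 90: heading 0 -> 90
PU: pen up
FD 9: (-6,0) -> (-6,9) [heading=90, move]
FD 12: (-6,9) -> (-6,21) [heading=90, move]
BK 13: (-6,21) -> (-6,8) [heading=90, move]
FD 19: (-6,8) -> (-6,27) [heading=90, move]
RT 270: heading 90 -> 180
RT 90: heading 180 -> 90
Final: pos=(-6,27), heading=90, 2 segment(s) drawn
Segments drawn: 2

Answer: 2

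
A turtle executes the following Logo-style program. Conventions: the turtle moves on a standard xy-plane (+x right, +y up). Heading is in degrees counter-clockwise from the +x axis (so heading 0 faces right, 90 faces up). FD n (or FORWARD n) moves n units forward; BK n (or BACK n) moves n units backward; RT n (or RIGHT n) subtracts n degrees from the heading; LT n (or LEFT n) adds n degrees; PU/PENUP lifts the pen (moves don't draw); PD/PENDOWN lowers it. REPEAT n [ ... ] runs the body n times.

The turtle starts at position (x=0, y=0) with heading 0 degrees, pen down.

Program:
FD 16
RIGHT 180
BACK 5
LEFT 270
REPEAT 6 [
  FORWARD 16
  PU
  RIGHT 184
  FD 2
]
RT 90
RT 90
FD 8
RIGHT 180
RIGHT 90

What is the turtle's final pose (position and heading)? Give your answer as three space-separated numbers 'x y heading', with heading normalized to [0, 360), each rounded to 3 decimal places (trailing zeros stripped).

Executing turtle program step by step:
Start: pos=(0,0), heading=0, pen down
FD 16: (0,0) -> (16,0) [heading=0, draw]
RT 180: heading 0 -> 180
BK 5: (16,0) -> (21,0) [heading=180, draw]
LT 270: heading 180 -> 90
REPEAT 6 [
  -- iteration 1/6 --
  FD 16: (21,0) -> (21,16) [heading=90, draw]
  PU: pen up
  RT 184: heading 90 -> 266
  FD 2: (21,16) -> (20.86,14.005) [heading=266, move]
  -- iteration 2/6 --
  FD 16: (20.86,14.005) -> (19.744,-1.956) [heading=266, move]
  PU: pen up
  RT 184: heading 266 -> 82
  FD 2: (19.744,-1.956) -> (20.023,0.024) [heading=82, move]
  -- iteration 3/6 --
  FD 16: (20.023,0.024) -> (22.249,15.869) [heading=82, move]
  PU: pen up
  RT 184: heading 82 -> 258
  FD 2: (22.249,15.869) -> (21.834,13.912) [heading=258, move]
  -- iteration 4/6 --
  FD 16: (21.834,13.912) -> (18.507,-1.738) [heading=258, move]
  PU: pen up
  RT 184: heading 258 -> 74
  FD 2: (18.507,-1.738) -> (19.058,0.185) [heading=74, move]
  -- iteration 5/6 --
  FD 16: (19.058,0.185) -> (23.469,15.565) [heading=74, move]
  PU: pen up
  RT 184: heading 74 -> 250
  FD 2: (23.469,15.565) -> (22.785,13.685) [heading=250, move]
  -- iteration 6/6 --
  FD 16: (22.785,13.685) -> (17.312,-1.35) [heading=250, move]
  PU: pen up
  RT 184: heading 250 -> 66
  FD 2: (17.312,-1.35) -> (18.126,0.477) [heading=66, move]
]
RT 90: heading 66 -> 336
RT 90: heading 336 -> 246
FD 8: (18.126,0.477) -> (14.872,-6.831) [heading=246, move]
RT 180: heading 246 -> 66
RT 90: heading 66 -> 336
Final: pos=(14.872,-6.831), heading=336, 3 segment(s) drawn

Answer: 14.872 -6.831 336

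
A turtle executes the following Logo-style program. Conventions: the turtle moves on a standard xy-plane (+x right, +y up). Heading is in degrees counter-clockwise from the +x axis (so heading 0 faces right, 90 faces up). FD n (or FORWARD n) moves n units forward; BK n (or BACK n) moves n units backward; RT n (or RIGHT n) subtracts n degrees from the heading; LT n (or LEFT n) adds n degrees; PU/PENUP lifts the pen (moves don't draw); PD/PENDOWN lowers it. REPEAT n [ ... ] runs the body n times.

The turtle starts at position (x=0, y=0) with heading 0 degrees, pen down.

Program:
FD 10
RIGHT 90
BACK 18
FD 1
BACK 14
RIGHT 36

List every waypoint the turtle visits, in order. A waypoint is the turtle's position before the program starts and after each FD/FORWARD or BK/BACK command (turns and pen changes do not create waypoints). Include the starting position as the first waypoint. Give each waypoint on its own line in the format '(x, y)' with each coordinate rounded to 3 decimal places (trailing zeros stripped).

Executing turtle program step by step:
Start: pos=(0,0), heading=0, pen down
FD 10: (0,0) -> (10,0) [heading=0, draw]
RT 90: heading 0 -> 270
BK 18: (10,0) -> (10,18) [heading=270, draw]
FD 1: (10,18) -> (10,17) [heading=270, draw]
BK 14: (10,17) -> (10,31) [heading=270, draw]
RT 36: heading 270 -> 234
Final: pos=(10,31), heading=234, 4 segment(s) drawn
Waypoints (5 total):
(0, 0)
(10, 0)
(10, 18)
(10, 17)
(10, 31)

Answer: (0, 0)
(10, 0)
(10, 18)
(10, 17)
(10, 31)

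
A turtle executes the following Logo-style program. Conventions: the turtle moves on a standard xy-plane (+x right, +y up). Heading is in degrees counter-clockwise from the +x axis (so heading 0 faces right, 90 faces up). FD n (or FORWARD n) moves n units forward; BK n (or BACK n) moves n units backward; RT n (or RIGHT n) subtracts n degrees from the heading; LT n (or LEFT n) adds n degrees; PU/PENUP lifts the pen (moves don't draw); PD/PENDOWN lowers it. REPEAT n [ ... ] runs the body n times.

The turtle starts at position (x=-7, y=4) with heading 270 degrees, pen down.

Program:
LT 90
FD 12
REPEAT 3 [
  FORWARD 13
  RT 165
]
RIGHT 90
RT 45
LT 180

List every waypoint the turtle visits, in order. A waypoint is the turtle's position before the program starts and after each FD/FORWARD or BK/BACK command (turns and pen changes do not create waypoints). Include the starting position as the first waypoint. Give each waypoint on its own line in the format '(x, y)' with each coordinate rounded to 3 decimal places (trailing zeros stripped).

Answer: (-7, 4)
(5, 4)
(18, 4)
(5.443, 0.635)
(16.701, 7.135)

Derivation:
Executing turtle program step by step:
Start: pos=(-7,4), heading=270, pen down
LT 90: heading 270 -> 0
FD 12: (-7,4) -> (5,4) [heading=0, draw]
REPEAT 3 [
  -- iteration 1/3 --
  FD 13: (5,4) -> (18,4) [heading=0, draw]
  RT 165: heading 0 -> 195
  -- iteration 2/3 --
  FD 13: (18,4) -> (5.443,0.635) [heading=195, draw]
  RT 165: heading 195 -> 30
  -- iteration 3/3 --
  FD 13: (5.443,0.635) -> (16.701,7.135) [heading=30, draw]
  RT 165: heading 30 -> 225
]
RT 90: heading 225 -> 135
RT 45: heading 135 -> 90
LT 180: heading 90 -> 270
Final: pos=(16.701,7.135), heading=270, 4 segment(s) drawn
Waypoints (5 total):
(-7, 4)
(5, 4)
(18, 4)
(5.443, 0.635)
(16.701, 7.135)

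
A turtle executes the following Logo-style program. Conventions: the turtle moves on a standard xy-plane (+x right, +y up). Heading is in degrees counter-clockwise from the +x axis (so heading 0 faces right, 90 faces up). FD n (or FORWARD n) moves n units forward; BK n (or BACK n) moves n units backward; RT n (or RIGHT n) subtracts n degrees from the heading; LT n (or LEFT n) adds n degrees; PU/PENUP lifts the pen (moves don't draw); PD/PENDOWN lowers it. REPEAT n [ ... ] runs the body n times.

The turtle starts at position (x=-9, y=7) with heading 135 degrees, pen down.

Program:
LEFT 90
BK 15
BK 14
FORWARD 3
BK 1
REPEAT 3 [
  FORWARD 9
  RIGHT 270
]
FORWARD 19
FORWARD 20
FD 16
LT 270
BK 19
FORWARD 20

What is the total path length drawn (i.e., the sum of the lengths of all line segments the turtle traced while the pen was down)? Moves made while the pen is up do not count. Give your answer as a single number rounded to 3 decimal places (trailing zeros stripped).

Answer: 154

Derivation:
Executing turtle program step by step:
Start: pos=(-9,7), heading=135, pen down
LT 90: heading 135 -> 225
BK 15: (-9,7) -> (1.607,17.607) [heading=225, draw]
BK 14: (1.607,17.607) -> (11.506,27.506) [heading=225, draw]
FD 3: (11.506,27.506) -> (9.385,25.385) [heading=225, draw]
BK 1: (9.385,25.385) -> (10.092,26.092) [heading=225, draw]
REPEAT 3 [
  -- iteration 1/3 --
  FD 9: (10.092,26.092) -> (3.728,19.728) [heading=225, draw]
  RT 270: heading 225 -> 315
  -- iteration 2/3 --
  FD 9: (3.728,19.728) -> (10.092,13.364) [heading=315, draw]
  RT 270: heading 315 -> 45
  -- iteration 3/3 --
  FD 9: (10.092,13.364) -> (16.456,19.728) [heading=45, draw]
  RT 270: heading 45 -> 135
]
FD 19: (16.456,19.728) -> (3.021,33.163) [heading=135, draw]
FD 20: (3.021,33.163) -> (-11.121,47.305) [heading=135, draw]
FD 16: (-11.121,47.305) -> (-22.435,58.619) [heading=135, draw]
LT 270: heading 135 -> 45
BK 19: (-22.435,58.619) -> (-35.87,45.184) [heading=45, draw]
FD 20: (-35.87,45.184) -> (-21.728,59.326) [heading=45, draw]
Final: pos=(-21.728,59.326), heading=45, 12 segment(s) drawn

Segment lengths:
  seg 1: (-9,7) -> (1.607,17.607), length = 15
  seg 2: (1.607,17.607) -> (11.506,27.506), length = 14
  seg 3: (11.506,27.506) -> (9.385,25.385), length = 3
  seg 4: (9.385,25.385) -> (10.092,26.092), length = 1
  seg 5: (10.092,26.092) -> (3.728,19.728), length = 9
  seg 6: (3.728,19.728) -> (10.092,13.364), length = 9
  seg 7: (10.092,13.364) -> (16.456,19.728), length = 9
  seg 8: (16.456,19.728) -> (3.021,33.163), length = 19
  seg 9: (3.021,33.163) -> (-11.121,47.305), length = 20
  seg 10: (-11.121,47.305) -> (-22.435,58.619), length = 16
  seg 11: (-22.435,58.619) -> (-35.87,45.184), length = 19
  seg 12: (-35.87,45.184) -> (-21.728,59.326), length = 20
Total = 154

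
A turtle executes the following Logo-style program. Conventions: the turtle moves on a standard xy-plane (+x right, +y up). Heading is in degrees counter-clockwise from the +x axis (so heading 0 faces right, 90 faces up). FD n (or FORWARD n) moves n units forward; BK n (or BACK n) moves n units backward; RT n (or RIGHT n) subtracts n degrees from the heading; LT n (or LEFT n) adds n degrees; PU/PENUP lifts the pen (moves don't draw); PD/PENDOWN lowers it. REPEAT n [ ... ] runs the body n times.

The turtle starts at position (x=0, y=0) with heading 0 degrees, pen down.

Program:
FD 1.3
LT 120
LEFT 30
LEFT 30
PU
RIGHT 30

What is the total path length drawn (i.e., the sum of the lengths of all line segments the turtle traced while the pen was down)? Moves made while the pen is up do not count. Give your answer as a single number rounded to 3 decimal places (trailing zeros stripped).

Answer: 1.3

Derivation:
Executing turtle program step by step:
Start: pos=(0,0), heading=0, pen down
FD 1.3: (0,0) -> (1.3,0) [heading=0, draw]
LT 120: heading 0 -> 120
LT 30: heading 120 -> 150
LT 30: heading 150 -> 180
PU: pen up
RT 30: heading 180 -> 150
Final: pos=(1.3,0), heading=150, 1 segment(s) drawn

Segment lengths:
  seg 1: (0,0) -> (1.3,0), length = 1.3
Total = 1.3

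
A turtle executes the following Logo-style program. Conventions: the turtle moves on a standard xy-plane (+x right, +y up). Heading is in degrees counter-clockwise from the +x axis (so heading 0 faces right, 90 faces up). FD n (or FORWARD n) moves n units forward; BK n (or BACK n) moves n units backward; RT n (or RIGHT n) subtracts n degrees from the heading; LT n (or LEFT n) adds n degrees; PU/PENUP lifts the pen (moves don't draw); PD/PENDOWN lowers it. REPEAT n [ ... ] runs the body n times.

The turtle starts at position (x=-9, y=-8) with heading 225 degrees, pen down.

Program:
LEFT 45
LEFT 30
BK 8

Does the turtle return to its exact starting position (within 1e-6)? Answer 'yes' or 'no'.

Answer: no

Derivation:
Executing turtle program step by step:
Start: pos=(-9,-8), heading=225, pen down
LT 45: heading 225 -> 270
LT 30: heading 270 -> 300
BK 8: (-9,-8) -> (-13,-1.072) [heading=300, draw]
Final: pos=(-13,-1.072), heading=300, 1 segment(s) drawn

Start position: (-9, -8)
Final position: (-13, -1.072)
Distance = 8; >= 1e-6 -> NOT closed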